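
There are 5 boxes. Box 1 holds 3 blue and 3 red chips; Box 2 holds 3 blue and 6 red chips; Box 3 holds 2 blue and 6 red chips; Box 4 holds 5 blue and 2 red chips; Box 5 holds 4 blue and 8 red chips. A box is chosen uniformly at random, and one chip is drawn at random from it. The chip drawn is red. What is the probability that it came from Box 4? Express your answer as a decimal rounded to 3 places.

Posterior probability ≈ 0.100

Tabulate prior·likelihood by source: [1] prior 0.2, lik 0.5, product 0.1000; [2] prior 0.2, lik 0.6667, product 0.1333; [3] prior 0.2, lik 0.75, product 0.1500; [4] prior 0.2, lik 0.2857, product 0.05714; [5] prior 0.2, lik 0.6667, product 0.1333.
Normalizing constant = 0.57381; the posterior for Box 4 is its product over the sum, 0.05714/0.57381 = 0.100.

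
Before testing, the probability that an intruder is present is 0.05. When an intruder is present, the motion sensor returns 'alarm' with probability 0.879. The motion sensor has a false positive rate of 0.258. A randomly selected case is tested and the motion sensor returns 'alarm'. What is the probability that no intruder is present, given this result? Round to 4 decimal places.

P(¬H | E) ≈ 0.8480

Let H be the event that an intruder is present. P(H) = 0.05, so P(¬H) = 0.95. With E the 'alarm' result, P(E|H) = 0.879 and P(E|¬H) = 0.258.
P(E) = 0.879·0.05 + 0.258·0.95 = 0.043950 + 0.24510 = 0.28905.
By Bayes' theorem, P(H|E) = 0.043950 / 0.28905 = 0.1520. Hence P(¬H|E) = 1 − 0.1520 = 0.8480.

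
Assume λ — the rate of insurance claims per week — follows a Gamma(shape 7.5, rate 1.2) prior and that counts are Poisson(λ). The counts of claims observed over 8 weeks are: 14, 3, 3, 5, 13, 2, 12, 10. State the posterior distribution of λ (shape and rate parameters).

Total count ∑xᵢ = 62 over n = 8 weeks.
Gamma is conjugate to the Poisson likelihood: posterior is Gamma(shape = 7.5+62 = 69.5, rate = 1.2+8 = 9.2).

Posterior: Gamma(shape=69.5, rate=9.2)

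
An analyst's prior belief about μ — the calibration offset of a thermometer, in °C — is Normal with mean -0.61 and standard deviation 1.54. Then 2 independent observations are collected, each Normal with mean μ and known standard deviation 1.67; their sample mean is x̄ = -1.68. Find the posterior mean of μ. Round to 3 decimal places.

Posterior mean ≈ -1.284

With known σ, the Normal prior is conjugate. Weight on the data is w = (n/σ²)/(n/σ² + 1/τ₀²) = 0.717129/(0.717129+0.421656) = 0.62973.
Posterior mean = w·x̄ + (1−w)·μ₀ = 0.62973·-1.68 + 0.37027·-0.61 = -1.284.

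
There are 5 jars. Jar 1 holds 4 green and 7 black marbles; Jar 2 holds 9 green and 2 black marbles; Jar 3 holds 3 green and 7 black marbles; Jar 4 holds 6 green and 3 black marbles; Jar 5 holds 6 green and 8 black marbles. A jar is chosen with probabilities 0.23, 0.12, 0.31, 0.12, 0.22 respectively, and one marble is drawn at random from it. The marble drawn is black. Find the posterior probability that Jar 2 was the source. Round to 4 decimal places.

Posterior probability ≈ 0.0396

P(black|Jar 1) = 0.6364; P(black|Jar 2) = 0.1818; P(black|Jar 3) = 0.7; P(black|Jar 4) = 0.3333; P(black|Jar 5) = 0.5714.
Prior × likelihood for each source: 0.23·0.6364=0.1464, 0.12·0.1818=0.02182, 0.31·0.7=0.2170, 0.12·0.3333=0.04000, 0.22·0.5714=0.1257. Summing gives P(black) = 0.55090.
P(Jar 2 | black) = 0.02182 / 0.55090 = 0.0396.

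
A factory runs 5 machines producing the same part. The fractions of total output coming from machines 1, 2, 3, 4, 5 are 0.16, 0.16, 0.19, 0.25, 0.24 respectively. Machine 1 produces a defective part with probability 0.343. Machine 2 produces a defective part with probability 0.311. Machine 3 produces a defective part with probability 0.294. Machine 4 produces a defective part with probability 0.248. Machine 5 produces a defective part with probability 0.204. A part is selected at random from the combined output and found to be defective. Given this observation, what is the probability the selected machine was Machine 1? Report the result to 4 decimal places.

P(defective|M1) = 0.343; P(defective|M2) = 0.311; P(defective|M3) = 0.294; P(defective|M4) = 0.248; P(defective|M5) = 0.204.
Prior × likelihood for each source: 0.16·0.343=0.05488, 0.16·0.311=0.04976, 0.19·0.294=0.05586, 0.25·0.248=0.06200, 0.24·0.204=0.04896. Summing gives P(defective) = 0.27146.
P(Machine 1 | defective) = 0.05488 / 0.27146 = 0.2022.

Posterior probability ≈ 0.2022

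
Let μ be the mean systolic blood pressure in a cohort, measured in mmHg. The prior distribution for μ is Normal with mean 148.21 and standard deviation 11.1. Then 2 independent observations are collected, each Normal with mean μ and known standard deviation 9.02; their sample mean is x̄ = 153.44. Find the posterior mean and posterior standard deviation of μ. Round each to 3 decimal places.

Posterior mean ≈ 152.142; posterior SD ≈ 5.530

With known σ, the Normal prior is conjugate. Weight on the data is w = (n/σ²)/(n/σ² + 1/τ₀²) = 0.0245820/(0.0245820+0.00811622) = 0.75178.
Posterior mean = w·x̄ + (1−w)·μ₀ = 0.75178·153.44 + 0.24822·148.21 = 152.142. Posterior variance = 1/(0.0245820+0.00811622) = 30.5827, so SD = 5.530.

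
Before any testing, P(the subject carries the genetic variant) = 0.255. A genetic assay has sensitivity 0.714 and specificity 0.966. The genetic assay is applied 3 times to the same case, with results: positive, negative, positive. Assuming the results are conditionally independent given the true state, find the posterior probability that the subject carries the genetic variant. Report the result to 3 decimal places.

Posterior P(H) ≈ 0.978

Let H be the event that the subject carries the genetic variant; start with P(H) = 0.255. P('positive'|H) = 0.714, P('positive'|¬H) = 0.034.
Update on result 1 ('positive'): P(H) ← 0.714·0.2550 / (0.714·0.2550 + 0.034·0.7450) = 0.18207/0.20740 = 0.8779.
Update on result 2 ('negative'): P(H) ← 0.286·0.8779 / (0.286·0.8779 + 0.966·0.1221) = 0.25107/0.36905 = 0.6803.
Update on result 3 ('positive'): P(H) ← 0.714·0.6803 / (0.714·0.6803 + 0.034·0.3197) = 0.48575/0.49662 = 0.9781.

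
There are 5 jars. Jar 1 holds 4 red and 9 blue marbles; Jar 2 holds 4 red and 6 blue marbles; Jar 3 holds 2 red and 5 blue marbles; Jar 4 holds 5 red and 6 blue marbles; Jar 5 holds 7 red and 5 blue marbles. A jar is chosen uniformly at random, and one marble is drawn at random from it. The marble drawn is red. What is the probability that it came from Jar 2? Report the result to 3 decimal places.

Posterior probability ≈ 0.197

P(red|Jar 1) = 0.3077; P(red|Jar 2) = 0.4; P(red|Jar 3) = 0.2857; P(red|Jar 4) = 0.4545; P(red|Jar 5) = 0.5833.
Prior × likelihood for each source: 0.2·0.3077=0.06154, 0.2·0.4=0.08000, 0.2·0.2857=0.05714, 0.2·0.4545=0.09091, 0.2·0.5833=0.1167. Summing gives P(red) = 0.40626.
P(Jar 2 | red) = 0.08000 / 0.40626 = 0.197.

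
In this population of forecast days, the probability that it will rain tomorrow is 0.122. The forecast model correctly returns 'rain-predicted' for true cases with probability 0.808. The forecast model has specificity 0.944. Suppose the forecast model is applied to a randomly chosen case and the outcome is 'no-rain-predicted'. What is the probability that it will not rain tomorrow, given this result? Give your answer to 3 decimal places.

Write H for 'it will rain tomorrow'. Prior odds H:¬H = 0.122/0.878 = 0.13895. For the 'no-rain-predicted' outcome, the likelihood ratio is 0.192/0.944 = 0.20339.
Posterior odds = 0.13895 × 0.20339 = 0.028261, so P(H|E) = 0.028261/(1+0.028261) = 0.027. Then P(¬H|E) = 1 − 0.027 = 0.973.

P(¬H | E) ≈ 0.973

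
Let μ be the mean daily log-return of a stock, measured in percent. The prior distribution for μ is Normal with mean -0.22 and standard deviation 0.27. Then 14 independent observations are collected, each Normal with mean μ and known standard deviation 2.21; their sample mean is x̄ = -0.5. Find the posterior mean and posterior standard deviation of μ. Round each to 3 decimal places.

Posterior mean ≈ -0.268; posterior SD ≈ 0.246

With known σ, the Normal prior is conjugate. Weight on the data is w = (n/σ²)/(n/σ² + 1/τ₀²) = 2.86644/(2.86644+13.7174) = 0.17285.
Posterior mean = w·x̄ + (1−w)·μ₀ = 0.17285·-0.5 + 0.82715·-0.22 = -0.268. Posterior variance = 1/(2.86644+13.7174) = 0.0602996, so SD = 0.246.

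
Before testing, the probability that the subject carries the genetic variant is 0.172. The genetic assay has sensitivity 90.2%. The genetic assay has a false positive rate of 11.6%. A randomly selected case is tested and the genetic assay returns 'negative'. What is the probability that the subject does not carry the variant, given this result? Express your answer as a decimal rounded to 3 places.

P(¬H | E) ≈ 0.977

Let H be the event that the subject carries the genetic variant. P(H) = 0.172, so P(¬H) = 0.828. With E the 'negative' result, P(E|H) = 0.098 and P(E|¬H) = 0.884.
P(E) = 0.098·0.172 + 0.884·0.828 = 0.016856 + 0.73195 = 0.74881.
By Bayes' theorem, P(H|E) = 0.016856 / 0.74881 = 0.023. Hence P(¬H|E) = 1 − 0.023 = 0.977.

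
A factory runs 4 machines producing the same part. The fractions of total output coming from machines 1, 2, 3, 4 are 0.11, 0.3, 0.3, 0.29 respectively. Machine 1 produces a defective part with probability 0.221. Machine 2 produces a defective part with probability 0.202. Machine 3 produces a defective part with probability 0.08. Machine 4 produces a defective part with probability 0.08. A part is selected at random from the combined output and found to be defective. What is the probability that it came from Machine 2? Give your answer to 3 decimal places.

P(defective|M1) = 0.221; P(defective|M2) = 0.202; P(defective|M3) = 0.08; P(defective|M4) = 0.08.
Prior × likelihood for each source: 0.11·0.221=0.02431, 0.3·0.202=0.06060, 0.3·0.08=0.02400, 0.29·0.08=0.02320. Summing gives P(defective) = 0.13211.
P(Machine 2 | defective) = 0.06060 / 0.13211 = 0.459.

Posterior probability ≈ 0.459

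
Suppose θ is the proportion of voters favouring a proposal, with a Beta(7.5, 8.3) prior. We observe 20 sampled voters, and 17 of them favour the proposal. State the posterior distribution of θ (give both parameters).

Posterior: Beta(24.5, 11.3)

The binomial likelihood is conjugate to the Beta prior: with 17 successes and 3 failures, the posterior is Beta(7.5+17, 8.3+3) = Beta(24.5, 11.3).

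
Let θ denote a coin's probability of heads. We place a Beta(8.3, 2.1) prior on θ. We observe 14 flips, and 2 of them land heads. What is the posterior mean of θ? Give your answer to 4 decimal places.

Observing 2 successes and 12 failures updates Beta(8.3, 2.1) by adding the success and failure counts to the two shape parameters: α = 8.3+2 = 10.3, β = 2.1+12 = 14.1.
Posterior mean = α/(α+β) = 10.3/24.4 = 0.4221.

Posterior mean ≈ 0.4221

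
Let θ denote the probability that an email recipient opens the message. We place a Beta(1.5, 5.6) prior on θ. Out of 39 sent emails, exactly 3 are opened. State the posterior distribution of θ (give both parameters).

Observing 3 successes and 36 failures updates Beta(1.5, 5.6) by adding the success and failure counts to the two shape parameters: α = 1.5+3 = 4.5, β = 5.6+36 = 41.6.

Posterior: Beta(4.5, 41.6)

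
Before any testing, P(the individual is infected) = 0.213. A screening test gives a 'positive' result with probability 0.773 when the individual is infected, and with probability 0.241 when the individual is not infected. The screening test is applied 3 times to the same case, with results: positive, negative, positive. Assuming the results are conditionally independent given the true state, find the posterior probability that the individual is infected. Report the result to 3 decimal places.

With H the event that the individual is infected, the joint likelihood of the observed sequence is P(data|H) = 0.773·0.227·0.773 = 0.13564 and P(data|¬H) = 0.241·0.759·0.241 = 0.044083.
Bayes: P(H|data) = 0.213·0.13564 / (0.213·0.13564 + 0.787·0.044083) = 0.028891/0.063585 = 0.4544.

Posterior P(H) ≈ 0.454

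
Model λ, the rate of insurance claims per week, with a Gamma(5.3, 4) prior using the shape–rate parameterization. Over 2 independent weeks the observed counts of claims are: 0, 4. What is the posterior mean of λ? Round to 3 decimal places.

The Poisson likelihood adds the total count to the shape and the number of exposure periods to the rate. Here ∑xᵢ = 4 and n = 2, so shape 5.3→9.3 and rate 4→6.
Posterior mean = shape/rate = 9.3/6 = 1.550.

Posterior mean ≈ 1.550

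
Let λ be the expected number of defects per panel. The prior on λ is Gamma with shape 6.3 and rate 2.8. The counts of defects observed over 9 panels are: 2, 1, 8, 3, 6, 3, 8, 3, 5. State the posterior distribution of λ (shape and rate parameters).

Posterior: Gamma(shape=45.3, rate=11.8)

Total count ∑xᵢ = 39 over n = 9 panels.
Gamma is conjugate to the Poisson likelihood: posterior is Gamma(shape = 6.3+39 = 45.3, rate = 2.8+9 = 11.8).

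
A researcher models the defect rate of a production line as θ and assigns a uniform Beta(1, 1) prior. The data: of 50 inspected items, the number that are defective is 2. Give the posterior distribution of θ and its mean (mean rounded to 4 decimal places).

Posterior: Beta(3, 49); mean ≈ 0.0577

Observing 2 successes and 48 failures updates Beta(1, 1) by adding the success and failure counts to the two shape parameters: α = 1+2 = 3, β = 1+48 = 49.
E[θ | data] = 3/(3+49) = 0.0577.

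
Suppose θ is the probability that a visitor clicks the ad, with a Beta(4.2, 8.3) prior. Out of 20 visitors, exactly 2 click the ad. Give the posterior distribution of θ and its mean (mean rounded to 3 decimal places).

Posterior: Beta(6.2, 26.3); mean ≈ 0.191

Observing 2 successes and 18 failures updates Beta(4.2, 8.3) by adding the success and failure counts to the two shape parameters: α = 4.2+2 = 6.2, β = 8.3+18 = 26.3.
E[θ | data] = 6.2/(6.2+26.3) = 0.191.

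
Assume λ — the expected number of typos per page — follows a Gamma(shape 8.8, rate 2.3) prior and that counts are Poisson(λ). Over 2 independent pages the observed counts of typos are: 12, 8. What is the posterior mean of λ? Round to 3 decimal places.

Posterior mean ≈ 6.698

Total count ∑xᵢ = 20 over n = 2 pages.
Gamma is conjugate to the Poisson likelihood: posterior is Gamma(shape = 8.8+20 = 28.8, rate = 2.3+2 = 4.3).
E[λ | data] = 28.8/4.3 = 6.698.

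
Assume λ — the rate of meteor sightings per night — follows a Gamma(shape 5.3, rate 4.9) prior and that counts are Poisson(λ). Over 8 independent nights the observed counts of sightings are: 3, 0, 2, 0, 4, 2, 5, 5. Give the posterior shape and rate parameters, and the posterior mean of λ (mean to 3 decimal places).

Posterior: Gamma(shape=26.3, rate=12.9); mean ≈ 2.039

Total count ∑xᵢ = 21 over n = 8 nights.
Gamma is conjugate to the Poisson likelihood: posterior is Gamma(shape = 5.3+21 = 26.3, rate = 4.9+8 = 12.9).
Posterior mean = shape/rate = 26.3/12.9 = 2.039.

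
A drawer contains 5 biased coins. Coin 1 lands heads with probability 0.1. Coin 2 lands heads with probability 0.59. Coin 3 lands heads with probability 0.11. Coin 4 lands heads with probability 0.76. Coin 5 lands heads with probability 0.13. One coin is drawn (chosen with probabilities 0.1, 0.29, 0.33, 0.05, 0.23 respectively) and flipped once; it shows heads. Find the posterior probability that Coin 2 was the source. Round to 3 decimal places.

Posterior probability ≈ 0.600

Tabulate prior·likelihood by source: [1] prior 0.1, lik 0.1, product 0.01000; [2] prior 0.29, lik 0.59, product 0.1711; [3] prior 0.33, lik 0.11, product 0.03630; [4] prior 0.05, lik 0.76, product 0.03800; [5] prior 0.23, lik 0.13, product 0.02990.
Normalizing constant = 0.28530; the posterior for Coin 2 is its product over the sum, 0.1711/0.28530 = 0.600.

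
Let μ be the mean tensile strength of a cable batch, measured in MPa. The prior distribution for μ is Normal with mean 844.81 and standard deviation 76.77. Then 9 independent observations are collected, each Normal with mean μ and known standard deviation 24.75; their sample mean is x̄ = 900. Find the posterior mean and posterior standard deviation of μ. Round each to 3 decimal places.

With known σ, the Normal prior is conjugate. Weight on the data is w = (n/σ²)/(n/σ² + 1/τ₀²) = 0.0146924/(0.0146924+0.00016967) = 0.98858.
Posterior mean = w·x̄ + (1−w)·μ₀ = 0.98858·900 + 0.011417·844.81 = 899.370. Posterior variance = 1/(0.0146924+0.00016967) = 67.2855, so SD = 8.203.

Posterior mean ≈ 899.370; posterior SD ≈ 8.203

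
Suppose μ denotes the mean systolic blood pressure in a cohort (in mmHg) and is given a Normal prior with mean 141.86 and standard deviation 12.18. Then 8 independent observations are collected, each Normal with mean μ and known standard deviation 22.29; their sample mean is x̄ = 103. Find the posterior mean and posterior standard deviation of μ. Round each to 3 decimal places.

Prior precision 1/τ₀² = 1/12.18² = 0.00674071; data precision n/σ² = 8/22.29² = 0.0161016.
Posterior precision = 0.00674071 + 0.0161016 = 0.0228423, giving posterior SD = 1/√0.0228423 = 6.617.
Posterior mean = (0.00674071·141.86 + 0.0161016·103) / 0.0228423 = 114.467.

Posterior mean ≈ 114.467; posterior SD ≈ 6.617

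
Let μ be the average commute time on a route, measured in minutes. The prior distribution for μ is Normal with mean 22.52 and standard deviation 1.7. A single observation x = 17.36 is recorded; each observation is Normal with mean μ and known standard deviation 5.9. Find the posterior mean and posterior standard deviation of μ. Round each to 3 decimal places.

Posterior mean ≈ 22.124; posterior SD ≈ 1.634

Prior precision 1/τ₀² = 1/1.7² = 0.346021; data precision n/σ² = 1/5.9² = 0.0287274.
Posterior precision = 0.346021 + 0.0287274 = 0.374748, giving posterior SD = 1/√0.374748 = 1.634.
Posterior mean = (0.346021·22.52 + 0.0287274·17.36) / 0.374748 = 22.124.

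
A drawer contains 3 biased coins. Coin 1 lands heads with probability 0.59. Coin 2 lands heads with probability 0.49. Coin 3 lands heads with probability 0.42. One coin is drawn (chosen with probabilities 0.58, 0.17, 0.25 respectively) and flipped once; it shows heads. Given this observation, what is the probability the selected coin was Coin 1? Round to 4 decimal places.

Posterior probability ≈ 0.6451

P(heads|C1) = 0.59; P(heads|C2) = 0.49; P(heads|C3) = 0.42.
Prior × likelihood for each source: 0.58·0.59=0.3422, 0.17·0.49=0.08330, 0.25·0.42=0.1050. Summing gives P(heads) = 0.53050.
P(Coin 1 | heads) = 0.3422 / 0.53050 = 0.6451.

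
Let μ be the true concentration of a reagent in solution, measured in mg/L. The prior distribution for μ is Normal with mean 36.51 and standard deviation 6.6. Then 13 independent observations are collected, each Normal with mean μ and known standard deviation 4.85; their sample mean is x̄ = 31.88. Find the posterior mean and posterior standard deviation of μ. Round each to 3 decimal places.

Posterior mean ≈ 32.065; posterior SD ≈ 1.318

With known σ, the Normal prior is conjugate. Weight on the data is w = (n/σ²)/(n/σ² + 1/τ₀²) = 0.552662/(0.552662+0.0229568) = 0.96012.
Posterior mean = w·x̄ + (1−w)·μ₀ = 0.96012·31.88 + 0.039882·36.51 = 32.065. Posterior variance = 1/(0.552662+0.0229568) = 1.73726, so SD = 1.318.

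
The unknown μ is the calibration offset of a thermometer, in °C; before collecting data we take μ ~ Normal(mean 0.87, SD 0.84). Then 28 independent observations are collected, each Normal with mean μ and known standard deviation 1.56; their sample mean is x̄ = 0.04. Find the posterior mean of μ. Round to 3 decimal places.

Posterior mean ≈ 0.131

Prior precision 1/τ₀² = 1/0.84² = 1.41723; data precision n/σ² = 28/1.56² = 11.5056.
Posterior precision = 1.41723 + 11.5056 = 12.9228.
Posterior mean = (1.41723·0.87 + 11.5056·0.04) / 12.9228 = 0.131.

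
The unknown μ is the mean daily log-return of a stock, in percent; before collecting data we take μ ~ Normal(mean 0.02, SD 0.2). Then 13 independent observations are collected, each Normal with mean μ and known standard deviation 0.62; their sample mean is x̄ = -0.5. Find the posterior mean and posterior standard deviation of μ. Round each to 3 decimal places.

Posterior mean ≈ -0.279; posterior SD ≈ 0.130

With known σ, the Normal prior is conjugate. Weight on the data is w = (n/σ²)/(n/σ² + 1/τ₀²) = 33.8189/(33.8189+25.0000) = 0.57497.
Posterior mean = w·x̄ + (1−w)·μ₀ = 0.57497·-0.5 + 0.42503·0.02 = -0.279. Posterior variance = 1/(33.8189+25.0000) = 0.0170013, so SD = 0.130.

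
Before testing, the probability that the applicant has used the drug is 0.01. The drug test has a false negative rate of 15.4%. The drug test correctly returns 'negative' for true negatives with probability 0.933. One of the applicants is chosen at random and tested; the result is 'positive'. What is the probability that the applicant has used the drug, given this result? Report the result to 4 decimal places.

Let H be the event that the applicant has used the drug. P(H) = 0.01, so P(¬H) = 0.99. With E the 'positive' result, P(E|H) = 0.846 and P(E|¬H) = 0.067.
P(E) = 0.846·0.01 + 0.067·0.99 = 0.0084600 + 0.066330 = 0.074790.
By Bayes' theorem, P(H|E) = 0.0084600 / 0.074790 = 0.1131.

P(H | E) ≈ 0.1131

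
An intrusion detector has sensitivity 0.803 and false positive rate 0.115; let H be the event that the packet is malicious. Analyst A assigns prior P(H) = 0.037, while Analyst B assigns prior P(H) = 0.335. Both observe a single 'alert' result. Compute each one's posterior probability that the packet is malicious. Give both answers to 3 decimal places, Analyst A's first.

P('+'|H) = 0.803, P('+'|¬H) = 0.115.
Analyst A: numerator 0.803·0.037 = 0.029711; evidence = 0.029711+0.115·0.963 = 0.14046; posterior = 0.212.
Analyst B: numerator 0.803·0.335 = 0.26901; evidence = 0.26901+0.115·0.665 = 0.34548; posterior = 0.779.

Analyst A: 0.212; Analyst B: 0.779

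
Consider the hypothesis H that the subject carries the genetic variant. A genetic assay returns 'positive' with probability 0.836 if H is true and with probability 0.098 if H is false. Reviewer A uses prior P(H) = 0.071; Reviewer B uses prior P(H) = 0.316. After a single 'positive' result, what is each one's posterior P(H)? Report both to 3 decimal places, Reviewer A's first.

Reviewer A: 0.395; Reviewer B: 0.798

P('+'|H) = 0.836, P('+'|¬H) = 0.098.
Reviewer A: numerator 0.836·0.071 = 0.059356; evidence = 0.059356+0.098·0.929 = 0.15040; posterior = 0.395.
Reviewer B: numerator 0.836·0.316 = 0.26418; evidence = 0.26418+0.098·0.684 = 0.33121; posterior = 0.798.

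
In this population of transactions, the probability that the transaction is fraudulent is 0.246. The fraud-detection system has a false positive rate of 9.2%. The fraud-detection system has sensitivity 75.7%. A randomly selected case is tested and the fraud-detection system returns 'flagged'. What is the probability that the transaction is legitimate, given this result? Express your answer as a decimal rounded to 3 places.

Let H be the event that the transaction is fraudulent. P(H) = 0.246, so P(¬H) = 0.754. With E the 'flagged' result, P(E|H) = 0.757 and P(E|¬H) = 0.092.
P(E) = 0.757·0.246 + 0.092·0.754 = 0.18622 + 0.069368 = 0.25559.
By Bayes' theorem, P(H|E) = 0.18622 / 0.25559 = 0.729. Hence P(¬H|E) = 1 − 0.729 = 0.271.

P(¬H | E) ≈ 0.271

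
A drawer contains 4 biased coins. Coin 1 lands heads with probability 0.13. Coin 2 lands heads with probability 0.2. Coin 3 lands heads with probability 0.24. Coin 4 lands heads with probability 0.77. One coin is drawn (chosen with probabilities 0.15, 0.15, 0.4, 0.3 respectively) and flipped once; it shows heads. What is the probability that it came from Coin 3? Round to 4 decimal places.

Tabulate prior·likelihood by source: [1] prior 0.15, lik 0.13, product 0.01950; [2] prior 0.15, lik 0.2, product 0.03000; [3] prior 0.4, lik 0.24, product 0.09600; [4] prior 0.3, lik 0.77, product 0.2310.
Normalizing constant = 0.37650; the posterior for Coin 3 is its product over the sum, 0.09600/0.37650 = 0.2550.

Posterior probability ≈ 0.2550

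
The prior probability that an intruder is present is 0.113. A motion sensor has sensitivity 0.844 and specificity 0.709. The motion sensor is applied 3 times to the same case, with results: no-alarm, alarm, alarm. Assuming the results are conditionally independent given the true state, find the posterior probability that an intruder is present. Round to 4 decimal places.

With H the event that an intruder is present, the joint likelihood of the observed sequence is P(data|H) = 0.156·0.844·0.844 = 0.11112 and P(data|¬H) = 0.709·0.291·0.291 = 0.060039.
Bayes: P(H|data) = 0.113·0.11112 / (0.113·0.11112 + 0.887·0.060039) = 0.012557/0.065812 = 0.1908.

Posterior P(H) ≈ 0.1908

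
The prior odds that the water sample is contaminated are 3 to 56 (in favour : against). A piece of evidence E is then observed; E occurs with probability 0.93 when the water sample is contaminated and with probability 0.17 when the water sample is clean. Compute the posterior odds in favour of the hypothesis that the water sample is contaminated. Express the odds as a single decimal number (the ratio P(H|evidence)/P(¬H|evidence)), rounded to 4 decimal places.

Posterior odds ≈ 0.2931

Prior odds = 3/56 = 0.053571. In log-odds, ln(0.053571) = -2.9267.
Add log likelihood ratio: ln(5.4706) = 1.6994.
Posterior log-odds = -1.2274, so posterior odds = exp(-1.2274) = 0.29307.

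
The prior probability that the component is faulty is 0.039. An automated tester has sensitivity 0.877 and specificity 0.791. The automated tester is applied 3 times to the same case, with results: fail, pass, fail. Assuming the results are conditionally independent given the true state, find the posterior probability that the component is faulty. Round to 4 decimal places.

With H the event that the component is faulty, the joint likelihood of the observed sequence is P(data|H) = 0.877·0.123·0.877 = 0.094603 and P(data|¬H) = 0.209·0.791·0.209 = 0.034552.
Bayes: P(H|data) = 0.039·0.094603 / (0.039·0.094603 + 0.961·0.034552) = 0.0036895/0.036894 = 0.1000.

Posterior P(H) ≈ 0.1000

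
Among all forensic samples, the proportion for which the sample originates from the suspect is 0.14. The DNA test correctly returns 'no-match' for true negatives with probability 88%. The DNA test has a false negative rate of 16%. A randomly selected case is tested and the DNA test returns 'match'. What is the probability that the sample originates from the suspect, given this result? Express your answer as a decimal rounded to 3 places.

Write H for 'the sample originates from the suspect'. Prior odds H:¬H = 0.14/0.86 = 0.16279. For the 'match' outcome, the likelihood ratio is 0.84/0.12 = 7.0000.
Posterior odds = 0.16279 × 7.0000 = 1.1395, so P(H|E) = 1.1395/(1+1.1395) = 0.533.

P(H | E) ≈ 0.533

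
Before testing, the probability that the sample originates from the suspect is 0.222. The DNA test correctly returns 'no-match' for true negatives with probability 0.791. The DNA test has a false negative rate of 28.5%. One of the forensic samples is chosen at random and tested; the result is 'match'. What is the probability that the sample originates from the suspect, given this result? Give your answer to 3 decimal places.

P(H | E) ≈ 0.494

Let H be the event that the sample originates from the suspect. P(H) = 0.222, so P(¬H) = 0.778. With E the 'match' result, P(E|H) = 0.715 and P(E|¬H) = 0.209.
P(E) = 0.715·0.222 + 0.209·0.778 = 0.15873 + 0.16260 = 0.32133.
By Bayes' theorem, P(H|E) = 0.15873 / 0.32133 = 0.494.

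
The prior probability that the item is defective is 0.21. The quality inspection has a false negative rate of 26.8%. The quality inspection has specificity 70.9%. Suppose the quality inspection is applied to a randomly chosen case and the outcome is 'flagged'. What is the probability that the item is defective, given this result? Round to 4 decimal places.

Write H for 'the item is defective'. Prior odds H:¬H = 0.21/0.79 = 0.26582. For the 'flagged' outcome, the likelihood ratio is 0.732/0.291 = 2.5155.
Posterior odds = 0.26582 × 2.5155 = 0.66867, so P(H|E) = 0.66867/(1+0.66867) = 0.4007.

P(H | E) ≈ 0.4007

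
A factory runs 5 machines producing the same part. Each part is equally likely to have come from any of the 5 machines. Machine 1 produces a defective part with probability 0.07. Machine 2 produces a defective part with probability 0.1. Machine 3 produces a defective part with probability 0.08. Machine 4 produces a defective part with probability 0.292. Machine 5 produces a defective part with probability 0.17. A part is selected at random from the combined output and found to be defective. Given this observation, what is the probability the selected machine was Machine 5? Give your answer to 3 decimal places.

P(defective|M1) = 0.07; P(defective|M2) = 0.1; P(defective|M3) = 0.08; P(defective|M4) = 0.292; P(defective|M5) = 0.17.
Prior × likelihood for each source: 0.2·0.07=0.01400, 0.2·0.1=0.02000, 0.2·0.08=0.01600, 0.2·0.292=0.05840, 0.2·0.17=0.03400. Summing gives P(defective) = 0.14240.
P(Machine 5 | defective) = 0.03400 / 0.14240 = 0.239.

Posterior probability ≈ 0.239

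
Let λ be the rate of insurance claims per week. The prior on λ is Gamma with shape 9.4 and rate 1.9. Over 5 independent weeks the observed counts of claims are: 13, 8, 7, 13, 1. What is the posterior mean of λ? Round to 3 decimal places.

The Poisson likelihood adds the total count to the shape and the number of exposure periods to the rate. Here ∑xᵢ = 42 and n = 5, so shape 9.4→51.4 and rate 1.9→6.9.
Posterior mean = shape/rate = 51.4/6.9 = 7.449.

Posterior mean ≈ 7.449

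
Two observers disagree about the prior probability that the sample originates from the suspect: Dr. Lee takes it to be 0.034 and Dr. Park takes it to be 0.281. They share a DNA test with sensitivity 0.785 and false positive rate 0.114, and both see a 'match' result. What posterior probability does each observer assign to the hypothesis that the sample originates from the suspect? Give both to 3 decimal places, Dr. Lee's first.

P('+'|H) = 0.785, P('+'|¬H) = 0.114.
Dr. Lee: numerator 0.785·0.034 = 0.026690; evidence = 0.026690+0.114·0.966 = 0.13681; posterior = 0.195.
Dr. Park: numerator 0.785·0.281 = 0.22059; evidence = 0.22059+0.114·0.719 = 0.30255; posterior = 0.729.

Dr. Lee: 0.195; Dr. Park: 0.729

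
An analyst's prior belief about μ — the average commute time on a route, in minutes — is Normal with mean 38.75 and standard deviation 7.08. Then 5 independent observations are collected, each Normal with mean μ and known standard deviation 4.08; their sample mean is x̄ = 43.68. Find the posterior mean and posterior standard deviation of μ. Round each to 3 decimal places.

Posterior mean ≈ 43.373; posterior SD ≈ 1.767

Prior precision 1/τ₀² = 1/7.08² = 0.0199496; data precision n/σ² = 5/4.08² = 0.300365.
Posterior precision = 0.0199496 + 0.300365 = 0.320315, giving posterior SD = 1/√0.320315 = 1.767.
Posterior mean = (0.0199496·38.75 + 0.300365·43.68) / 0.320315 = 43.373.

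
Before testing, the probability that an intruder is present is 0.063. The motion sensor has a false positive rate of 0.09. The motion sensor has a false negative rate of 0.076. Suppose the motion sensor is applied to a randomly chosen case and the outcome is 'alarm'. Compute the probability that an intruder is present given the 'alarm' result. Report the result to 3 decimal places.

P(H | E) ≈ 0.408

Write H for 'an intruder is present'. Prior odds H:¬H = 0.063/0.937 = 0.067236. For the 'alarm' outcome, the likelihood ratio is 0.924/0.09 = 10.267.
Posterior odds = 0.067236 × 10.267 = 0.69029, so P(H|E) = 0.69029/(1+0.69029) = 0.408.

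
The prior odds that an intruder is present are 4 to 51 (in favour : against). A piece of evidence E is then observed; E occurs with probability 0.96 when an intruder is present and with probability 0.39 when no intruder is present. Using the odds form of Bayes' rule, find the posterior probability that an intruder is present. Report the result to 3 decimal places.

Prior odds = 4/51 = 0.078431. In log-odds, ln(0.078431) = -2.5455.
Add log likelihood ratio: ln(2.4615) = 0.90079.
Posterior log-odds = -1.6447, so posterior odds = exp(-1.6447) = 0.19306. Converting, P(H|E) = 0.19306/1.1931 = 0.162.

Posterior probability ≈ 0.162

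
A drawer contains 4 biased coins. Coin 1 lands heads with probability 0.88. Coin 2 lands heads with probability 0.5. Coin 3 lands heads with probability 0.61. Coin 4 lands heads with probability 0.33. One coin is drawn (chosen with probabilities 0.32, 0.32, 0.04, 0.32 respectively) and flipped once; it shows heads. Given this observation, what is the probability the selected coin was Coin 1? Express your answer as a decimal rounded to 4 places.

Tabulate prior·likelihood by source: [1] prior 0.32, lik 0.88, product 0.2816; [2] prior 0.32, lik 0.5, product 0.1600; [3] prior 0.04, lik 0.61, product 0.02440; [4] prior 0.32, lik 0.33, product 0.1056.
Normalizing constant = 0.57160; the posterior for Coin 1 is its product over the sum, 0.2816/0.57160 = 0.4927.

Posterior probability ≈ 0.4927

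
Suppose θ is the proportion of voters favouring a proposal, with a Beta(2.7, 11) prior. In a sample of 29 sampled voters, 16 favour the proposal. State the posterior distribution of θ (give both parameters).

Posterior: Beta(18.7, 24)

The binomial likelihood is conjugate to the Beta prior: with 16 successes and 13 failures, the posterior is Beta(2.7+16, 11+13) = Beta(18.7, 24).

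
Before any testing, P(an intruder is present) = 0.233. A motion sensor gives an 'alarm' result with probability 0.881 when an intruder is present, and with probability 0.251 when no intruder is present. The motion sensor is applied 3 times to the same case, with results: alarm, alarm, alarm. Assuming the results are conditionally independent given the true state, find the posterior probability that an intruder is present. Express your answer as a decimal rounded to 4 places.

Posterior P(H) ≈ 0.9293

With H the event that an intruder is present, the joint likelihood of the observed sequence is P(data|H) = 0.881·0.881·0.881 = 0.68380 and P(data|¬H) = 0.251·0.251·0.251 = 0.015813.
Bayes: P(H|data) = 0.233·0.68380 / (0.233·0.68380 + 0.767·0.015813) = 0.15932/0.17145 = 0.9293.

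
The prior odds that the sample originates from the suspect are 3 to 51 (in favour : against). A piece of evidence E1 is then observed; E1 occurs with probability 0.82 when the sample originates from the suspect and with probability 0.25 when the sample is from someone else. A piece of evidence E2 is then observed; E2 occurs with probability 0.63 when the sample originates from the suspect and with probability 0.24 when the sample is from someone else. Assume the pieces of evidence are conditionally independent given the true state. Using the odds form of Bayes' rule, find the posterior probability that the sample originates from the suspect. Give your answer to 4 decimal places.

Prior odds = 3/51 = 0.058824. In log-odds, ln(0.058824) = -2.8332.
Add log likelihood ratios: ln(3.2800) + ln(2.6250) = 2.1529.
Posterior log-odds = -0.68029, so posterior odds = exp(-0.68029) = 0.50647. Converting, P(H|E) = 0.50647/1.5065 = 0.3362.

Posterior probability ≈ 0.3362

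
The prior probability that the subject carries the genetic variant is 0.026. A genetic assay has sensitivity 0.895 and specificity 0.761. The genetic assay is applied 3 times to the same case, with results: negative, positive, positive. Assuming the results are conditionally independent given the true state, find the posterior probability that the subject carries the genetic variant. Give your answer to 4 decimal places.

Posterior P(H) ≈ 0.0491

Let H be the event that the subject carries the genetic variant; start with P(H) = 0.026. P('positive'|H) = 0.895, P('positive'|¬H) = 0.239.
Update on result 1 ('negative'): P(H) ← 0.105·0.0260 / (0.105·0.0260 + 0.761·0.9740) = 0.0027300/0.74394 = 0.0037.
Update on result 2 ('positive'): P(H) ← 0.895·0.0037 / (0.895·0.0037 + 0.239·0.9963) = 0.0032843/0.24141 = 0.0136.
Update on result 3 ('positive'): P(H) ← 0.895·0.0136 / (0.895·0.0136 + 0.239·0.9864) = 0.012176/0.24792 = 0.0491.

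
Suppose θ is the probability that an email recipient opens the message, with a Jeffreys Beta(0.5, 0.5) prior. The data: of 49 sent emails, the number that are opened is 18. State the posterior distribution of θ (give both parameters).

Posterior: Beta(18.5, 31.5)

Observing 18 successes and 31 failures updates Beta(0.5, 0.5) by adding the success and failure counts to the two shape parameters: α = 0.5+18 = 18.5, β = 0.5+31 = 31.5.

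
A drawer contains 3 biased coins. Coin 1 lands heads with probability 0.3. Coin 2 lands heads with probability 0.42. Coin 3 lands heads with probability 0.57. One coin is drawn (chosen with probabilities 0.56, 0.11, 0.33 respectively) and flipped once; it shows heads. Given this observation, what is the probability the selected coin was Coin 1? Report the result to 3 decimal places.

P(heads|C1) = 0.3; P(heads|C2) = 0.42; P(heads|C3) = 0.57.
Prior × likelihood for each source: 0.56·0.3=0.1680, 0.11·0.42=0.04620, 0.33·0.57=0.1881. Summing gives P(heads) = 0.40230.
P(Coin 1 | heads) = 0.1680 / 0.40230 = 0.418.

Posterior probability ≈ 0.418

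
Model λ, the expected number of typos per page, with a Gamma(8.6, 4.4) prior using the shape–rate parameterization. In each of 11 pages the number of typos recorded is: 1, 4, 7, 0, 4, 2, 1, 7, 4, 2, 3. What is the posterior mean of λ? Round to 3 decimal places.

Posterior mean ≈ 2.831

The Poisson likelihood adds the total count to the shape and the number of exposure periods to the rate. Here ∑xᵢ = 35 and n = 11, so shape 8.6→43.6 and rate 4.4→15.4.
Posterior mean = shape/rate = 43.6/15.4 = 2.831.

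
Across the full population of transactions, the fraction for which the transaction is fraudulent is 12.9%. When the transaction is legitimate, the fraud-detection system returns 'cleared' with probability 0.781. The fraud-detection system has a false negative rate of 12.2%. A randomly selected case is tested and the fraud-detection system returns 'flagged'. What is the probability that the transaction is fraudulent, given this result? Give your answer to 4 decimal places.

P(H | E) ≈ 0.3726

Let H be the event that the transaction is fraudulent. P(H) = 0.129, so P(¬H) = 0.871. With E the 'flagged' result, P(E|H) = 0.878 and P(E|¬H) = 0.219.
P(E) = 0.878·0.129 + 0.219·0.871 = 0.11326 + 0.19075 = 0.30401.
By Bayes' theorem, P(H|E) = 0.11326 / 0.30401 = 0.3726.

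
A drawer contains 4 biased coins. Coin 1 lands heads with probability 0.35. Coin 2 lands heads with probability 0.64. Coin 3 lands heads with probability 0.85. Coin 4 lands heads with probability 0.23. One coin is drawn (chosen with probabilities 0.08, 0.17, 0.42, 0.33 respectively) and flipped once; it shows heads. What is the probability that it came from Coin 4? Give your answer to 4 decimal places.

P(heads|C1) = 0.35; P(heads|C2) = 0.64; P(heads|C3) = 0.85; P(heads|C4) = 0.23.
Prior × likelihood for each source: 0.08·0.35=0.02800, 0.17·0.64=0.1088, 0.42·0.85=0.3570, 0.33·0.23=0.07590. Summing gives P(heads) = 0.56970.
P(Coin 4 | heads) = 0.07590 / 0.56970 = 0.1332.

Posterior probability ≈ 0.1332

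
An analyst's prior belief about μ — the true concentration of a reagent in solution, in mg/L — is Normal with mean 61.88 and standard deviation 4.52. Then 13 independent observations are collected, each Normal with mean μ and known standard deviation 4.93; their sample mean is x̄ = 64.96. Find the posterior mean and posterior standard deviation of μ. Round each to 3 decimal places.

Posterior mean ≈ 64.702; posterior SD ≈ 1.309

With known σ, the Normal prior is conjugate. Weight on the data is w = (n/σ²)/(n/σ² + 1/τ₀²) = 0.534872/(0.534872+0.0489467) = 0.91616.
Posterior mean = w·x̄ + (1−w)·μ₀ = 0.91616·64.96 + 0.083839·61.88 = 64.702. Posterior variance = 1/(0.534872+0.0489467) = 1.71286, so SD = 1.309.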